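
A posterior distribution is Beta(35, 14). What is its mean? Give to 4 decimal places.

0.7143

E[X] = α/(α+β) = 35/49 = 0.7143.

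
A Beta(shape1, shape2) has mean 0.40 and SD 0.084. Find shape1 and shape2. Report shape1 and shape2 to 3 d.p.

First σ² = 0.007056. Setting shape1 = μn, shape2 = (1−μ)n with n = shape1+shape2,
μ(1−μ)/(n+1) = 0.007056 ⇒ n+1 = 0.2400/0.007056 = 34.0136 ⇒ n = 33.0136.
Hence shape1 = 0.40×33.0136 = 13.205, shape2 = 0.60×33.0136 = 19.808.

shape1 = 13.205, shape2 = 19.808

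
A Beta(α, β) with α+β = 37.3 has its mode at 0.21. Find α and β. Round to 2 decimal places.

Mode = (α−1)/(κ−2) with κ = α+β, so α−1 = 0.21·35.3 = 7.41.
α = 8.41; β = κ − α = 28.89.

α = 8.41, β = 28.89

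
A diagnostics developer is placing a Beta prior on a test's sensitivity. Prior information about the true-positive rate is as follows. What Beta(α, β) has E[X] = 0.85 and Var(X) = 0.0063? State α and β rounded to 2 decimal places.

Write ν = α+β; then α = μν and Var = μ(1−μ)/(ν+1).
ν = μ(1−μ)/Var − 1 = 0.1275/0.0063 − 1 = 19.2381.
α = 0.85·19.2381 = 16.35, β = 0.15·19.2381 = 2.89.

α = 16.35, β = 2.89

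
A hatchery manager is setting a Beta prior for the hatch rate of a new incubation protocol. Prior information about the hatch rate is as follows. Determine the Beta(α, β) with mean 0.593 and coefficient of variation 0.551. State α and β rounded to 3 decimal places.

σ = CV·μ = 0.551×0.593 = 0.32674, so σ² = 0.106761.
s+1 = μ(1−μ)/σ² = 0.241351/0.106761 = 2.2607, so s = α+β = 1.2607.
α = μs = 0.748, β = (1−μ)s = 0.513.

α = 0.748, β = 0.513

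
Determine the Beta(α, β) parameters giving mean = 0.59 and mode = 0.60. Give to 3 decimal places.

Let s = α+β. Mean gives α = μs = 0.59s; mode gives (α−1)/(s−2) = 0.60.
Substituting: 0.59s − 1 = 0.60(s−2) = 0.60s − 1.20, so -0.01s = -0.20 and s = 20.0000.
Then α = 0.59×20.0000 = 11.800 and β = s−α = 8.200.

α = 11.800, β = 8.200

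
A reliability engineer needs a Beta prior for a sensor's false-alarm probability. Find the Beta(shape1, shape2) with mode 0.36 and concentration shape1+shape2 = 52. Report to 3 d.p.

For shape1,shape2>1 the mode is (shape1−1)/(shape1+shape2−2), so shape1 = mode·(κ−2)+1 = 0.36×50+1 = 19.000.
And shape2 = (1−mode)·(κ−2)+1 = 0.64×50+1 = 33.000.

shape1 = 19.000, shape2 = 33.000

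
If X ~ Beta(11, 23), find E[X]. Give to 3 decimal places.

0.324

The Beta mean is α/(α+β) = 11/(11+23) = 0.324.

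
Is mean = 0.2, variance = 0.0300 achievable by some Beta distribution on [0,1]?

Yes

A Beta with mean μ has variance μ(1−μ)/(α+β+1) < μ(1−μ).
Here μ(1−μ) = 0.2×0.8 = 0.16, and 0.0300 < 0.16.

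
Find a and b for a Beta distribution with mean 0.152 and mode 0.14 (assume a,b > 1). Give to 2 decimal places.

Let s = a+b. Mean gives a = μs = 0.152s; mode gives (a−1)/(s−2) = 0.14.
Substituting: 0.152s − 1 = 0.14(s−2) = 0.14s − 0.28, so 0.012s = 0.72 and s = 60.0000.
Then a = 0.152×60.0000 = 9.12 and b = s−a = 50.88.

a = 9.12, b = 50.88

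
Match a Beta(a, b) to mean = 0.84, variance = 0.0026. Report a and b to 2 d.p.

a = 42.58, b = 8.11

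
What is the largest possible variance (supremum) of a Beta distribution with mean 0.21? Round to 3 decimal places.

0.166

For fixed mean μ the Beta variance is μ(1−μ)/(α+β+1), increasing as α+β decreases.
Its least upper bound (not attained) is μ(1−μ) = 0.21·0.79 = 0.166.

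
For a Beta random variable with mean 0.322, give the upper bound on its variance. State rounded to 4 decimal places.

For fixed mean μ the Beta variance is μ(1−μ)/(α+β+1), increasing as α+β decreases.
Its least upper bound (not attained) is μ(1−μ) = 0.322·0.678 = 0.2183.

0.2183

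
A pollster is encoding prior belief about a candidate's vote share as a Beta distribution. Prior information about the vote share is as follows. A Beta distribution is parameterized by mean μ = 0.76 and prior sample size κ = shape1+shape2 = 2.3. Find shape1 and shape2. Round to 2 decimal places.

shape1 = 1.75, shape2 = 0.55

Split κ in proportion μ : (1−μ): shape1 = 0.76·2.3 = 1.75, shape2 = 2.3 − 1.75 = 0.55.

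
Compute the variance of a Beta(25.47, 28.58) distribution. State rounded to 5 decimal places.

0.00453

Var = αβ/[(α+β)²(α+β+1)] = (25.47×28.58)/(54.05²×55.05) = 727.9326/160823.207625 = 0.00453.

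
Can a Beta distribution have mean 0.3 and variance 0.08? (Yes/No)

Yes

The Beta variance bound is σ² < μ(1−μ).
Here μ(1−μ) = 0.3×0.7 = 0.21, and 0.08 < 0.21.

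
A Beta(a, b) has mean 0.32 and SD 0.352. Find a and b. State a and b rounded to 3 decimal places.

σ² = 0.352² = 0.123904.
With s = a+b, Var = μ(1−μ)/(s+1), so s+1 = (0.32×0.68)/0.123904 = 1.7562 and s = 0.7562.
a = μs = 0.242, b = (1−μ)s = 0.514.

a = 0.242, b = 0.514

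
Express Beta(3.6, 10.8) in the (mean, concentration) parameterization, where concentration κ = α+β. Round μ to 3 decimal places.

κ = α+β = 3.6+10.8 = 14.4; μ = α/κ = 3.6/14.4 = 0.250.

μ = 0.250, κ = 14.4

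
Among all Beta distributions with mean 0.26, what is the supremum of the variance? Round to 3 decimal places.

Var = μ(1−μ)/(α+β+1), which approaches μ(1−μ) as α+β → 0.
So the supremum is μ(1−μ) = 0.26×0.74 = 0.192.

0.192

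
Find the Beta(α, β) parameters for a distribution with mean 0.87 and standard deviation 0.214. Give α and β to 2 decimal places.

α = 1.28, β = 0.19

σ² = 0.214² = 0.045796.
With s = α+β, Var = μ(1−μ)/(s+1), so s+1 = (0.87×0.13)/0.045796 = 2.4696 and s = 1.4696.
α = μs = 1.28, β = (1−μ)s = 0.19.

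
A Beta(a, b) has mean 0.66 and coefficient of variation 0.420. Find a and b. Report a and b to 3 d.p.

σ = CV·μ = 0.420×0.66 = 0.27720, so σ² = 0.076840.
s+1 = μ(1−μ)/σ² = 0.2244/0.076840 = 2.9204, so s = a+b = 1.9204.
a = μs = 1.267, b = (1−μ)s = 0.653.

a = 1.267, b = 0.653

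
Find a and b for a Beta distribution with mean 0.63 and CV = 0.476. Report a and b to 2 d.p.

a = 1.00, b = 0.59

σ = CV·μ = 0.476×0.63 = 0.29988, so σ² = 0.089928.
s+1 = μ(1−μ)/σ² = 0.2331/0.089928 = 2.5921, so s = a+b = 1.5921.
a = μs = 1.00, b = (1−μ)s = 0.59.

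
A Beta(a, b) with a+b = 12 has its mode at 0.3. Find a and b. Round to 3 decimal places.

Since the density peak of Beta(a,b) is at (a−1)/(a+b−2),
a = 1 + 0.3(12−2) = 4.000 and b = 12 − 4.000 = 8.000.

a = 4.000, b = 8.000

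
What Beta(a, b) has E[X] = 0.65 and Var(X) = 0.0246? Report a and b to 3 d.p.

a = 5.361, b = 2.887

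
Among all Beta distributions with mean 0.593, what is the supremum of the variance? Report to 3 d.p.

0.241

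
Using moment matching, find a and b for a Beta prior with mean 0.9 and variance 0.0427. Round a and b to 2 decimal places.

a = 1.00, b = 0.11

Let s = a+b. The Beta variance is μ(1−μ)/(s+1).
So s+1 = μ(1−μ)/σ² = (0.9×0.1)/0.0427 = 0.09/0.0427 = 2.1077, giving s = 1.1077.
Then a = μs = 0.9×1.1077 = 1.00 and b = (1−μ)s = 0.1×1.1077 = 0.11.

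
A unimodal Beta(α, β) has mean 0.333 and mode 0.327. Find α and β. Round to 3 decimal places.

α = 19.203, β = 38.464

Let s = α+β. Mean gives α = μs = 0.333s; mode gives (α−1)/(s−2) = 0.327.
Substituting: 0.333s − 1 = 0.327(s−2) = 0.327s − 0.654, so 0.006s = 0.346 and s = 57.6667.
Then α = 0.333×57.6667 = 19.203 and β = s−α = 38.464.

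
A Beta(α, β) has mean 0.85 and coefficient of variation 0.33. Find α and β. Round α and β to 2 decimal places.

σ = CV·μ = 0.33×0.85 = 0.28050, so σ² = 0.078680.
s+1 = μ(1−μ)/σ² = 0.1275/0.078680 = 1.6205, so s = α+β = 0.6205.
α = μs = 0.53, β = (1−μ)s = 0.09.

α = 0.53, β = 0.09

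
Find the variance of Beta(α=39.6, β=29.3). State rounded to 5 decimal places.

Var = αβ/[(α+β)²(α+β+1)] = (39.6×29.3)/(68.9²×69.9) = 1160.28/331829.979 = 0.00350.

0.00350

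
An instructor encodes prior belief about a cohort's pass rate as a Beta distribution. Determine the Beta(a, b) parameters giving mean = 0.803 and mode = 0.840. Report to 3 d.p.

With s = a+b: μ = a/s and mode = (a−1)/(s−2). Eliminating a = μs,
μs − 1 = m(s−2) ⇒ s(μ−m) = 1−2m ⇒ s = -0.680/-0.037 = 18.3784.
So a = μs = 14.758, b = (1−μ)s = 3.621.

a = 14.758, b = 3.621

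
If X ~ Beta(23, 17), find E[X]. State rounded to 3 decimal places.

0.575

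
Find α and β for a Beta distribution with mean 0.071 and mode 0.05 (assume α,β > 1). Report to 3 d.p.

Let s = α+β. Mean gives α = μs = 0.071s; mode gives (α−1)/(s−2) = 0.05.
Substituting: 0.071s − 1 = 0.05(s−2) = 0.05s − 0.10, so 0.021s = 0.90 and s = 42.8571.
Then α = 0.071×42.8571 = 3.043 and β = s−α = 39.814.

α = 3.043, β = 39.814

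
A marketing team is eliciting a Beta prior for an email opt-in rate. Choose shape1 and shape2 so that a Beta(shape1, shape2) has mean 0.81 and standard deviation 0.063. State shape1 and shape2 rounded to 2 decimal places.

shape1 = 30.60, shape2 = 7.18

First σ² = 0.003969. Setting shape1 = μn, shape2 = (1−μ)n with n = shape1+shape2,
μ(1−μ)/(n+1) = 0.003969 ⇒ n+1 = 0.1539/0.003969 = 38.7755 ⇒ n = 37.7755.
Hence shape1 = 0.81×37.7755 = 30.60, shape2 = 0.19×37.7755 = 7.18.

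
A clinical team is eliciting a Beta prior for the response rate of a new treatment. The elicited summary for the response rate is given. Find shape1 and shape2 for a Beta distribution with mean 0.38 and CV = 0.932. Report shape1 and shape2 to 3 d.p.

shape1 = 0.334, shape2 = 0.545

Var = (CV·μ)² = (0.932×0.38)² = 0.125429.
shape1+shape2 = μ(1−μ)/Var − 1 = 0.2356/0.125429 − 1 = 0.8783.
Thus shape1 = 0.38·0.8783 = 0.334 and shape2 = 0.62·0.8783 = 0.545.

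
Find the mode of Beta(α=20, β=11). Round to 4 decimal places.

The density x^(α−1)(1−x)^(β−1) is maximised at (α−1)/(α+β−2) = 19/29 = 0.6552.

0.6552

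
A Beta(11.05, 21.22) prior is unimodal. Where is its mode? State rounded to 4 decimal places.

0.3320

The density x^(α−1)(1−x)^(β−1) is maximised at (α−1)/(α+β−2) = 10.05/30.27 = 0.3320.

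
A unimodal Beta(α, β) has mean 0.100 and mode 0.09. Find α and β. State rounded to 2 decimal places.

α = 8.20, β = 73.80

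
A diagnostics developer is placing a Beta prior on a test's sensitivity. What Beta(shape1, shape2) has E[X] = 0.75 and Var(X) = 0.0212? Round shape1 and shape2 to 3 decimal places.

Let s = shape1+shape2. The Beta variance is μ(1−μ)/(s+1).
So s+1 = μ(1−μ)/σ² = (0.75×0.25)/0.0212 = 0.1875/0.0212 = 8.8443, giving s = 7.8443.
Then shape1 = μs = 0.75×7.8443 = 5.883 and shape2 = (1−μ)s = 0.25×7.8443 = 1.961.

shape1 = 5.883, shape2 = 1.961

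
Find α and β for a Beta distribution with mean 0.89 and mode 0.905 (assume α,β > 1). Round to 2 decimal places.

Let s = α+β. Mean gives α = μs = 0.89s; mode gives (α−1)/(s−2) = 0.905.
Substituting: 0.89s − 1 = 0.905(s−2) = 0.905s − 1.810, so -0.015s = -0.810 and s = 54.0000.
Then α = 0.89×54.0000 = 48.06 and β = s−α = 5.94.

α = 48.06, β = 5.94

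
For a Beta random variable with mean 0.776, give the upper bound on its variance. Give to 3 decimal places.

Var = μ(1−μ)/(α+β+1), which approaches μ(1−μ) as α+β → 0.
So the supremum is μ(1−μ) = 0.776×0.224 = 0.174.

0.174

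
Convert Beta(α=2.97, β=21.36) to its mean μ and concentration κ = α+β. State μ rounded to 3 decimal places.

μ = 0.122, κ = 24.33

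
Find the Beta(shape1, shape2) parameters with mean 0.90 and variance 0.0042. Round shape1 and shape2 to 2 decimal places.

By moment matching, shape1+shape2 = μ(1−μ)/σ² − 1 = (0.90·0.10)/0.0042 − 1 = 21.4286 − 1 = 20.4286.
Since shape1/(shape1+shape2) = μ, shape1 = 0.90·20.4286 = 18.39 and shape2 = 0.10·20.4286 = 2.04.

shape1 = 18.39, shape2 = 2.04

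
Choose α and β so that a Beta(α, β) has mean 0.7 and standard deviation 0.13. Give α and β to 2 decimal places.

First σ² = 0.0169. Setting α = μn, β = (1−μ)n with n = α+β,
μ(1−μ)/(n+1) = 0.0169 ⇒ n+1 = 0.21/0.0169 = 12.4260 ⇒ n = 11.4260.
Hence α = 0.7×11.4260 = 8.00, β = 0.3×11.4260 = 3.43.

α = 8.00, β = 3.43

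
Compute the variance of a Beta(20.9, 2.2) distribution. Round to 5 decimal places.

0.00358

α+β = 23.1 and αβ = 45.98, so Var = αβ/[(α+β)²(α+β+1)] = 45.98/12860.001 = 0.00358.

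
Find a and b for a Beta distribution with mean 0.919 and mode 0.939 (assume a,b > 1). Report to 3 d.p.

a = 40.344, b = 3.556

With s = a+b: μ = a/s and mode = (a−1)/(s−2). Eliminating a = μs,
μs − 1 = m(s−2) ⇒ s(μ−m) = 1−2m ⇒ s = -0.878/-0.020 = 43.9000.
So a = μs = 40.344, b = (1−μ)s = 3.556.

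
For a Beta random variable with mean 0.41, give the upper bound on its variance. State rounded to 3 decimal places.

0.242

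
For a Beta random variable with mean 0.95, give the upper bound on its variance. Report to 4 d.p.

0.0475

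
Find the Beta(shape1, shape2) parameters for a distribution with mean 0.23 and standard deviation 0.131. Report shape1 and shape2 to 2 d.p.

shape1 = 2.14, shape2 = 7.18

First σ² = 0.017161. Setting shape1 = μn, shape2 = (1−μ)n with n = shape1+shape2,
μ(1−μ)/(n+1) = 0.017161 ⇒ n+1 = 0.1771/0.017161 = 10.3199 ⇒ n = 9.3199.
Hence shape1 = 0.23×9.3199 = 2.14, shape2 = 0.77×9.3199 = 7.18.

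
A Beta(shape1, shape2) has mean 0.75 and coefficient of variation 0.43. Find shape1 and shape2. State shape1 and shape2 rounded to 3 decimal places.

shape1 = 0.602, shape2 = 0.201

Var = (CV·μ)² = (0.43×0.75)² = 0.104006.
shape1+shape2 = μ(1−μ)/Var − 1 = 0.1875/0.104006 − 1 = 0.8028.
Thus shape1 = 0.75·0.8028 = 0.602 and shape2 = 0.25·0.8028 = 0.201.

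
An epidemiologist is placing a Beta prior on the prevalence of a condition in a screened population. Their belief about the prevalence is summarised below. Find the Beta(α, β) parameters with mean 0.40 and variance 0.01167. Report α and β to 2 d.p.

α = 7.83, β = 11.74

By moment matching, α+β = μ(1−μ)/σ² − 1 = (0.40·0.60)/0.01167 − 1 = 20.5656 − 1 = 19.5656.
Since α/(α+β) = μ, α = 0.40·19.5656 = 7.83 and β = 0.60·19.5656 = 11.74.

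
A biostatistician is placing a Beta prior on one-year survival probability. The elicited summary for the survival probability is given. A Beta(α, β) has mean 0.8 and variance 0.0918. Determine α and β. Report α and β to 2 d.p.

α = 0.59, β = 0.15

Write ν = α+β; then α = μν and Var = μ(1−μ)/(ν+1).
ν = μ(1−μ)/Var − 1 = 0.16/0.0918 − 1 = 0.7429.
α = 0.8·0.7429 = 0.59, β = 0.2·0.7429 = 0.15.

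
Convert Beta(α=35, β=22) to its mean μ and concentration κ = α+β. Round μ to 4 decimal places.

μ = 0.6140, κ = 57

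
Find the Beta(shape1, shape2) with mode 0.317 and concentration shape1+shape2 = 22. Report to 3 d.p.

For shape1,shape2>1 the mode is (shape1−1)/(shape1+shape2−2), so shape1 = mode·(κ−2)+1 = 0.317×20+1 = 7.340.
And shape2 = (1−mode)·(κ−2)+1 = 0.683×20+1 = 14.660.

shape1 = 7.340, shape2 = 14.660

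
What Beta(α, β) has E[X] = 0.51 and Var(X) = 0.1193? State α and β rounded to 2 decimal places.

Let s = α+β. The Beta variance is μ(1−μ)/(s+1).
So s+1 = μ(1−μ)/σ² = (0.51×0.49)/0.1193 = 0.2499/0.1193 = 2.0947, giving s = 1.0947.
Then α = μs = 0.51×1.0947 = 0.56 and β = (1−μ)s = 0.49×1.0947 = 0.54.

α = 0.56, β = 0.54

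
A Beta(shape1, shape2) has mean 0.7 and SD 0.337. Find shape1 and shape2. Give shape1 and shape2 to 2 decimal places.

σ² = 0.337² = 0.113569.
With s = shape1+shape2, Var = μ(1−μ)/(s+1), so s+1 = (0.7×0.3)/0.113569 = 1.8491 and s = 0.8491.
shape1 = μs = 0.59, shape2 = (1−μ)s = 0.25.

shape1 = 0.59, shape2 = 0.25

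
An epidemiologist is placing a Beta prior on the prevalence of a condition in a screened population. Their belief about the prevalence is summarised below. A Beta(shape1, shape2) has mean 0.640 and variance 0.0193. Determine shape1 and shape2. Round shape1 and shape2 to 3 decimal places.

shape1 = 7.000, shape2 = 3.938

Let s = shape1+shape2. The Beta variance is μ(1−μ)/(s+1).
So s+1 = μ(1−μ)/σ² = (0.640×0.360)/0.0193 = 0.230400/0.0193 = 11.9378, giving s = 10.9378.
Then shape1 = μs = 0.640×10.9378 = 7.000 and shape2 = (1−μ)s = 0.360×10.9378 = 3.938.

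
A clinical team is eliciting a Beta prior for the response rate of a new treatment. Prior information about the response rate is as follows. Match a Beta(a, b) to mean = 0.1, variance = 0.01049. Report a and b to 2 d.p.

By moment matching, a+b = μ(1−μ)/σ² − 1 = (0.1·0.9)/0.01049 − 1 = 8.5796 − 1 = 7.5796.
Since a/(a+b) = μ, a = 0.1·7.5796 = 0.76 and b = 0.9·7.5796 = 6.82.

a = 0.76, b = 6.82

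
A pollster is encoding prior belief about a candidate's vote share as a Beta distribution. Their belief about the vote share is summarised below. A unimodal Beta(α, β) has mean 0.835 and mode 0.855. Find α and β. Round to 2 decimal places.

With s = α+β: μ = α/s and mode = (α−1)/(s−2). Eliminating α = μs,
μs − 1 = m(s−2) ⇒ s(μ−m) = 1−2m ⇒ s = -0.710/-0.020 = 35.5000.
So α = μs = 29.64, β = (1−μ)s = 5.86.

α = 29.64, β = 5.86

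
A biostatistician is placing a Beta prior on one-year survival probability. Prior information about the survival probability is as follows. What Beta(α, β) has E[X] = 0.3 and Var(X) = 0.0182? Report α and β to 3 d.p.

α = 3.162, β = 7.377

Write ν = α+β; then α = μν and Var = μ(1−μ)/(ν+1).
ν = μ(1−μ)/Var − 1 = 0.21/0.0182 − 1 = 10.5385.
α = 0.3·10.5385 = 3.162, β = 0.7·10.5385 = 7.377.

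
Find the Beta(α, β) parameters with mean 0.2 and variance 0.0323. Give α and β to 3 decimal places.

α = 0.791, β = 3.163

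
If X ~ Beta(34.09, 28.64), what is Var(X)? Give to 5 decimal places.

0.00389

α+β = 62.73 and αβ = 976.3376, so Var = αβ/[(α+β)²(α+β+1)] = 976.3376/250780.921317 = 0.00389.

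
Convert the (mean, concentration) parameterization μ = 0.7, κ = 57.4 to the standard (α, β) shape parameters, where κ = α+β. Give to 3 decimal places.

α = μκ = 0.7×57.4 = 40.180 and β = (1−μ)κ = 0.3×57.4 = 17.220.

α = 40.180, β = 17.220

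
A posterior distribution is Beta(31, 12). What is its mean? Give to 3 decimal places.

0.721

E[X] = α/(α+β) = 31/43 = 0.721.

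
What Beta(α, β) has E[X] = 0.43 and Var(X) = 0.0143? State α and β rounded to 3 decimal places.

By moment matching, α+β = μ(1−μ)/σ² − 1 = (0.43·0.57)/0.0143 − 1 = 17.1399 − 1 = 16.1399.
Since α/(α+β) = μ, α = 0.43·16.1399 = 6.940 and β = 0.57·16.1399 = 9.200.

α = 6.940, β = 9.200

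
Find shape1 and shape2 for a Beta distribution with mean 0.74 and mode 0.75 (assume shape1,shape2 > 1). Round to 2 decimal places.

shape1 = 37.00, shape2 = 13.00

With s = shape1+shape2: μ = shape1/s and mode = (shape1−1)/(s−2). Eliminating shape1 = μs,
μs − 1 = m(s−2) ⇒ s(μ−m) = 1−2m ⇒ s = -0.50/-0.01 = 50.0000.
So shape1 = μs = 37.00, shape2 = (1−μ)s = 13.00.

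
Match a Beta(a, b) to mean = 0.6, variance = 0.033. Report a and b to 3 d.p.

Write ν = a+b; then a = μν and Var = μ(1−μ)/(ν+1).
ν = μ(1−μ)/Var − 1 = 0.24/0.033 − 1 = 6.2727.
a = 0.6·6.2727 = 3.764, b = 0.4·6.2727 = 2.509.

a = 3.764, b = 2.509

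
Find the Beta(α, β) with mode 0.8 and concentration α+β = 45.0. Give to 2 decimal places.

α = 35.40, β = 9.60

Mode = (α−1)/(κ−2) with κ = α+β, so α−1 = 0.8·43.0 = 34.40.
α = 35.40; β = κ − α = 9.60.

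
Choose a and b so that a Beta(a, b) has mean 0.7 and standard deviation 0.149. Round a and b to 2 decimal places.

First σ² = 0.022201. Setting a = μn, b = (1−μ)n with n = a+b,
μ(1−μ)/(n+1) = 0.022201 ⇒ n+1 = 0.21/0.022201 = 9.4590 ⇒ n = 8.4590.
Hence a = 0.7×8.4590 = 5.92, b = 0.3×8.4590 = 2.54.

a = 5.92, b = 2.54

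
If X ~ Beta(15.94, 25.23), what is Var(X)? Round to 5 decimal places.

α+β = 41.17 and αβ = 402.1662, so Var = αβ/[(α+β)²(α+β+1)] = 402.1662/71476.838513 = 0.00563.

0.00563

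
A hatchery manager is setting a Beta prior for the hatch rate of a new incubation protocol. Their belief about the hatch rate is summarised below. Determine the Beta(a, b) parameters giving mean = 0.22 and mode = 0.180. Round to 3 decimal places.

Let s = a+b. Mean gives a = μs = 0.22s; mode gives (a−1)/(s−2) = 0.180.
Substituting: 0.22s − 1 = 0.180(s−2) = 0.180s − 0.360, so 0.040s = 0.640 and s = 16.0000.
Then a = 0.22×16.0000 = 3.520 and b = s−a = 12.480.

a = 3.520, b = 12.480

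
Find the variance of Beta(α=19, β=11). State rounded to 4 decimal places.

Var = αβ/[(α+β)²(α+β+1)] = (19×11)/(30²×31) = 209/27900 = 0.0075.

0.0075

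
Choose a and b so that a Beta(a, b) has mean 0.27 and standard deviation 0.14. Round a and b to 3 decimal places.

a = 2.445, b = 6.611

Variance = 0.14² = 0.0196. The moment-matching identity a+b = μ(1−μ)/Var − 1 gives
a+b = 0.1971/0.0196 − 1 = 9.0561, so a = μ·9.0561 = 2.445 and b = (1−μ)·9.0561 = 6.611.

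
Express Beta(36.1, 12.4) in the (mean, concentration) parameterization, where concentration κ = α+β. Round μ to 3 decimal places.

κ = α+β = 36.1+12.4 = 48.5; μ = α/κ = 36.1/48.5 = 0.744.

μ = 0.744, κ = 48.5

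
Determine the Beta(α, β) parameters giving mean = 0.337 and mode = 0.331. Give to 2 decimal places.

With s = α+β: μ = α/s and mode = (α−1)/(s−2). Eliminating α = μs,
μs − 1 = m(s−2) ⇒ s(μ−m) = 1−2m ⇒ s = 0.338/0.006 = 56.3333.
So α = μs = 18.98, β = (1−μ)s = 37.35.

α = 18.98, β = 37.35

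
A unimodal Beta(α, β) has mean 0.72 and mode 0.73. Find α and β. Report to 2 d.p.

Let s = α+β. Mean gives α = μs = 0.72s; mode gives (α−1)/(s−2) = 0.73.
Substituting: 0.72s − 1 = 0.73(s−2) = 0.73s − 1.46, so -0.01s = -0.46 and s = 46.0000.
Then α = 0.72×46.0000 = 33.12 and β = s−α = 12.88.

α = 33.12, β = 12.88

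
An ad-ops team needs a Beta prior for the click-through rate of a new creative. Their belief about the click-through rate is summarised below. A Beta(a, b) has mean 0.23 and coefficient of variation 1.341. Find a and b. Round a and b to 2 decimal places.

σ = CV·μ = 1.341×0.23 = 0.30843, so σ² = 0.095129.
s+1 = μ(1−μ)/σ² = 0.1771/0.095129 = 1.8617, so s = a+b = 0.8617.
a = μs = 0.20, b = (1−μ)s = 0.66.

a = 0.20, b = 0.66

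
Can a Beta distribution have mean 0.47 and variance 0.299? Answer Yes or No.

No

A Beta with mean μ has variance μ(1−μ)/(α+β+1) < μ(1−μ).
Here μ(1−μ) = 0.47×0.53 = 0.2491, and 0.299 ≥ 0.2491.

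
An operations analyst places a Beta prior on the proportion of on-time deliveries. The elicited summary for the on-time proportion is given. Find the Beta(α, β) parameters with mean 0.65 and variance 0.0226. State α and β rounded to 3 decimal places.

α = 5.893, β = 3.173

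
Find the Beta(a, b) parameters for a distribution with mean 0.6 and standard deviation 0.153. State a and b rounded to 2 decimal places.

σ² = 0.153² = 0.023409.
With s = a+b, Var = μ(1−μ)/(s+1), so s+1 = (0.6×0.4)/0.023409 = 10.2525 and s = 9.2525.
a = μs = 5.55, b = (1−μ)s = 3.70.

a = 5.55, b = 3.70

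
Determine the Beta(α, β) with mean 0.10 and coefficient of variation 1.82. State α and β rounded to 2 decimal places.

Var = (CV·μ)² = (1.82×0.10)² = 0.033124.
α+β = μ(1−μ)/Var − 1 = 0.0900/0.033124 − 1 = 1.7171.
Thus α = 0.10·1.7171 = 0.17 and β = 0.90·1.7171 = 1.55.

α = 0.17, β = 1.55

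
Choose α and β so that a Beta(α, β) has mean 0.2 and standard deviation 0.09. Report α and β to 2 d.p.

σ² = 0.09² = 0.0081.
With s = α+β, Var = μ(1−μ)/(s+1), so s+1 = (0.2×0.8)/0.0081 = 19.7531 and s = 18.7531.
α = μs = 3.75, β = (1−μ)s = 15.00.

α = 3.75, β = 15.00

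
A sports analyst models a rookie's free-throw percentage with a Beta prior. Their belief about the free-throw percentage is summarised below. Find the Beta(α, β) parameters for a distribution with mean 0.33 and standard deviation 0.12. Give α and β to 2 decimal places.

Variance = 0.12² = 0.0144. The moment-matching identity α+β = μ(1−μ)/Var − 1 gives
α+β = 0.2211/0.0144 − 1 = 14.3542, so α = μ·14.3542 = 4.74 and β = (1−μ)·14.3542 = 9.62.

α = 4.74, β = 9.62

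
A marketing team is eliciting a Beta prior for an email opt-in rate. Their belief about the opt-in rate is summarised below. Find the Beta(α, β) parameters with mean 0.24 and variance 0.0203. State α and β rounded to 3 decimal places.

Let s = α+β. The Beta variance is μ(1−μ)/(s+1).
So s+1 = μ(1−μ)/σ² = (0.24×0.76)/0.0203 = 0.1824/0.0203 = 8.9852, giving s = 7.9852.
Then α = μs = 0.24×7.9852 = 1.916 and β = (1−μ)s = 0.76×7.9852 = 6.069.

α = 1.916, β = 6.069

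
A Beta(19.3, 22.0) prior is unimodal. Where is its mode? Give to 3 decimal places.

With α,β > 1, mode = (α−1)/(α+β−2) = 18.3/39.3 = 0.466.

0.466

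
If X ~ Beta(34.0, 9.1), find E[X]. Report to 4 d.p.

The Beta mean is α/(α+β) = 34.0/(34.0+9.1) = 0.7889.

0.7889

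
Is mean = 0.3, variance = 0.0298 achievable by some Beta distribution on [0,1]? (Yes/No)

For any Beta, Var(X) < E[X]·(1−E[X]).
Here μ(1−μ) = 0.3×0.7 = 0.21, and 0.0298 < 0.21.

Yes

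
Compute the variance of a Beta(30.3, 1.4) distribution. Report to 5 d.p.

0.00129

α+β = 31.7 and αβ = 42.42, so Var = αβ/[(α+β)²(α+β+1)] = 42.42/32859.903 = 0.00129.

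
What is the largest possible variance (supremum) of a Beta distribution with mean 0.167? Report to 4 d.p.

For fixed mean μ the Beta variance is μ(1−μ)/(α+β+1), increasing as α+β decreases.
Its least upper bound (not attained) is μ(1−μ) = 0.167·0.833 = 0.1391.

0.1391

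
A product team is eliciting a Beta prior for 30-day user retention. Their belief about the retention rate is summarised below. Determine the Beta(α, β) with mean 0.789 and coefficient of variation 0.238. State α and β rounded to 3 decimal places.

α = 2.936, β = 0.785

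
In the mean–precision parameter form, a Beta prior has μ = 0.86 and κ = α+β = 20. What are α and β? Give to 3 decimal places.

Split κ in proportion μ : (1−μ): α = 0.86·20 = 17.200, β = 20 − 17.200 = 2.800.

α = 17.200, β = 2.800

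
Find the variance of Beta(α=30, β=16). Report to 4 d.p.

0.0048

Var = αβ/[(α+β)²(α+β+1)] = (30×16)/(46²×47) = 480/99452 = 0.0048.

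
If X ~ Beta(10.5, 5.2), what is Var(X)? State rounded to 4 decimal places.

0.0133

Var = αβ/[(α+β)²(α+β+1)] = (10.5×5.2)/(15.7²×16.7) = 54.60/4116.383 = 0.0133.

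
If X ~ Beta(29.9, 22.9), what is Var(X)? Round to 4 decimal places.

α+β = 52.8 and αβ = 684.71, so Var = αβ/[(α+β)²(α+β+1)] = 684.71/149985.792 = 0.0046.

0.0046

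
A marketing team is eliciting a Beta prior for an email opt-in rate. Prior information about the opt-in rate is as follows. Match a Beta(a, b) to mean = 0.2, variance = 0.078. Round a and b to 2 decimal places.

By moment matching, a+b = μ(1−μ)/σ² − 1 = (0.2·0.8)/0.078 − 1 = 2.0513 − 1 = 1.0513.
Since a/(a+b) = μ, a = 0.2·1.0513 = 0.21 and b = 0.8·1.0513 = 0.84.

a = 0.21, b = 0.84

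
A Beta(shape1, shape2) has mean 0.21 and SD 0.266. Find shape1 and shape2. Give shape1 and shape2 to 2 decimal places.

shape1 = 0.28, shape2 = 1.06

First σ² = 0.070756. Setting shape1 = μn, shape2 = (1−μ)n with n = shape1+shape2,
μ(1−μ)/(n+1) = 0.070756 ⇒ n+1 = 0.1659/0.070756 = 2.3447 ⇒ n = 1.3447.
Hence shape1 = 0.21×1.3447 = 0.28, shape2 = 0.79×1.3447 = 1.06.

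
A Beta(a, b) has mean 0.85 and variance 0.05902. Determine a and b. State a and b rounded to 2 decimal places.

a = 0.99, b = 0.17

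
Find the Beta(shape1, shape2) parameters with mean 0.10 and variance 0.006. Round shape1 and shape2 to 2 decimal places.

By moment matching, shape1+shape2 = μ(1−μ)/σ² − 1 = (0.10·0.90)/0.006 − 1 = 15.0000 − 1 = 14.0000.
Since shape1/(shape1+shape2) = μ, shape1 = 0.10·14.0000 = 1.40 and shape2 = 0.90·14.0000 = 12.60.

shape1 = 1.40, shape2 = 12.60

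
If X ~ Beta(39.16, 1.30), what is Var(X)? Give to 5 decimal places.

0.00075

μ = 39.16/40.46 = 0.967870; Var = μ(1−μ)/(α+β+1) = 0.0310981/41.46 = 0.00075.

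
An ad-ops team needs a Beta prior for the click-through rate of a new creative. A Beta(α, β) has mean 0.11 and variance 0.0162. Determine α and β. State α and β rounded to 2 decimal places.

Write ν = α+β; then α = μν and Var = μ(1−μ)/(ν+1).
ν = μ(1−μ)/Var − 1 = 0.0979/0.0162 − 1 = 5.0432.
α = 0.11·5.0432 = 0.55, β = 0.89·5.0432 = 4.49.

α = 0.55, β = 4.49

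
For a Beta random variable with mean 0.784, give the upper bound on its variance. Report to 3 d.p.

0.169

Var = μ(1−μ)/(α+β+1), which approaches μ(1−μ) as α+β → 0.
So the supremum is μ(1−μ) = 0.784×0.216 = 0.169.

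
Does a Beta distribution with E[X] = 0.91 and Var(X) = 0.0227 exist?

Yes

A Beta with mean μ has variance μ(1−μ)/(α+β+1) < μ(1−μ).
Here μ(1−μ) = 0.91×0.09 = 0.0819, and 0.0227 < 0.0819.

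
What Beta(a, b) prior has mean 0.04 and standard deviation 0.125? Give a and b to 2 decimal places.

a = 0.06, b = 1.40

First σ² = 0.015625. Setting a = μn, b = (1−μ)n with n = a+b,
μ(1−μ)/(n+1) = 0.015625 ⇒ n+1 = 0.0384/0.015625 = 2.4576 ⇒ n = 1.4576.
Hence a = 0.04×1.4576 = 0.06, b = 0.96×1.4576 = 1.40.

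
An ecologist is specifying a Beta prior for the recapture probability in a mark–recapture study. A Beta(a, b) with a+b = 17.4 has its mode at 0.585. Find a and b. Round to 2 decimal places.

Mode = (a−1)/(κ−2) with κ = a+b, so a−1 = 0.585·15.4 = 9.01.
a = 10.01; b = κ − a = 7.39.

a = 10.01, b = 7.39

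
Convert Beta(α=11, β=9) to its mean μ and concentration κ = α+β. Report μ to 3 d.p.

κ = α+β = 11+9 = 20; μ = α/κ = 11/20 = 0.550.

μ = 0.550, κ = 20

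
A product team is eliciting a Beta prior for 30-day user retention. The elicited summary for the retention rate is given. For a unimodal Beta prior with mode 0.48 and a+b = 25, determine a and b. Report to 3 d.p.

For a,b>1 the mode is (a−1)/(a+b−2), so a = mode·(κ−2)+1 = 0.48×23+1 = 12.040.
And b = (1−mode)·(κ−2)+1 = 0.52×23+1 = 12.960.

a = 12.040, b = 12.960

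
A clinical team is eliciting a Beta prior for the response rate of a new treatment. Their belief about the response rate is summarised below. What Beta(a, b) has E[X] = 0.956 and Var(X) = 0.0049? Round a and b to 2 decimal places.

By moment matching, a+b = μ(1−μ)/σ² − 1 = (0.956·0.044)/0.0049 − 1 = 8.5845 − 1 = 7.5845.
Since a/(a+b) = μ, a = 0.956·7.5845 = 7.25 and b = 0.044·7.5845 = 0.33.

a = 7.25, b = 0.33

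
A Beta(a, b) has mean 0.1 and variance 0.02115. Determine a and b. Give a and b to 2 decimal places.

a = 0.33, b = 2.93

Let s = a+b. The Beta variance is μ(1−μ)/(s+1).
So s+1 = μ(1−μ)/σ² = (0.1×0.9)/0.02115 = 0.09/0.02115 = 4.2553, giving s = 3.2553.
Then a = μs = 0.1×3.2553 = 0.33 and b = (1−μ)s = 0.9×3.2553 = 2.93.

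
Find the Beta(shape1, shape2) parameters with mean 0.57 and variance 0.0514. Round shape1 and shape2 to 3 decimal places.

shape1 = 2.148, shape2 = 1.620

By moment matching, shape1+shape2 = μ(1−μ)/σ² − 1 = (0.57·0.43)/0.0514 − 1 = 4.7685 − 1 = 3.7685.
Since shape1/(shape1+shape2) = μ, shape1 = 0.57·3.7685 = 2.148 and shape2 = 0.43·3.7685 = 1.620.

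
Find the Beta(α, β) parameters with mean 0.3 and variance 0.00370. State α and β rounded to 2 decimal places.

Write ν = α+β; then α = μν and Var = μ(1−μ)/(ν+1).
ν = μ(1−μ)/Var − 1 = 0.21/0.00370 − 1 = 55.7568.
α = 0.3·55.7568 = 16.73, β = 0.7·55.7568 = 39.03.

α = 16.73, β = 39.03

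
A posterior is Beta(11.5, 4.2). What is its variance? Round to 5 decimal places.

μ = 11.5/15.7 = 0.732484; Var = μ(1−μ)/(α+β+1) = 0.1959512/16.7 = 0.01173.

0.01173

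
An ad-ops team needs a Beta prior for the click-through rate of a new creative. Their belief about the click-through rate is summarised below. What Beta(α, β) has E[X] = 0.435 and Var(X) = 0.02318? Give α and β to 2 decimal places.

Write ν = α+β; then α = μν and Var = μ(1−μ)/(ν+1).
ν = μ(1−μ)/Var − 1 = 0.245775/0.02318 − 1 = 9.6029.
α = 0.435·9.6029 = 4.18, β = 0.565·9.6029 = 5.43.

α = 4.18, β = 5.43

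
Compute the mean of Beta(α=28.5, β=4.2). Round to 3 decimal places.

The Beta mean is α/(α+β) = 28.5/(28.5+4.2) = 0.872.

0.872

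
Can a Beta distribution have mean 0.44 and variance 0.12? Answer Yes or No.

The Beta variance bound is σ² < μ(1−μ).
Here μ(1−μ) = 0.44×0.56 = 0.2464, and 0.12 < 0.2464.

Yes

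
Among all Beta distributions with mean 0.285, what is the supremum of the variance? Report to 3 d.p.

0.204

For fixed mean μ the Beta variance is μ(1−μ)/(α+β+1), increasing as α+β decreases.
Its least upper bound (not attained) is μ(1−μ) = 0.285·0.715 = 0.204.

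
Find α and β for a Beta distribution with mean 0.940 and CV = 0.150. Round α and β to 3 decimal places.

α = 1.727, β = 0.110

Var = (CV·μ)² = (0.150×0.940)² = 0.019881.
α+β = μ(1−μ)/Var − 1 = 0.056400/0.019881 − 1 = 1.8369.
Thus α = 0.940·1.8369 = 1.727 and β = 0.060·1.8369 = 0.110.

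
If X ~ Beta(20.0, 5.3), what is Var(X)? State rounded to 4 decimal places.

0.0063

Var = αβ/[(α+β)²(α+β+1)] = (20.0×5.3)/(25.3²×26.3) = 106.00/16834.367 = 0.0063.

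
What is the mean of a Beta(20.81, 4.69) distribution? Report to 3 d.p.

The Beta mean is α/(α+β) = 20.81/(20.81+4.69) = 0.816.

0.816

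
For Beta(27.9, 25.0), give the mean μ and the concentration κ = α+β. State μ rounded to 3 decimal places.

κ = α+β = 27.9+25.0 = 52.9; μ = α/κ = 27.9/52.9 = 0.527.

μ = 0.527, κ = 52.9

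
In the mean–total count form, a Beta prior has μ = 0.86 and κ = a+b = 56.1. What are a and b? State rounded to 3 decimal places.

a = 48.246, b = 7.854

a = μκ = 0.86×56.1 = 48.246 and b = (1−μ)κ = 0.14×56.1 = 7.854.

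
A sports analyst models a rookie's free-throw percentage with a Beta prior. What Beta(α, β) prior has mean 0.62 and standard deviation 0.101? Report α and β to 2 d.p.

Variance = 0.101² = 0.010201. The moment-matching identity α+β = μ(1−μ)/Var − 1 gives
α+β = 0.2356/0.010201 − 1 = 22.0958, so α = μ·22.0958 = 13.70 and β = (1−μ)·22.0958 = 8.40.

α = 13.70, β = 8.40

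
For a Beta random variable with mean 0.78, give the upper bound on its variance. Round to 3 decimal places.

0.172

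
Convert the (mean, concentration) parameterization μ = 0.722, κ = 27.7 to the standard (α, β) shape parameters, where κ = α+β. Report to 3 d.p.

α = 19.999, β = 7.701

α = μκ = 0.722×27.7 = 19.999 and β = (1−μ)κ = 0.278×27.7 = 7.701.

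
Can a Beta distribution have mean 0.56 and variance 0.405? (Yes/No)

No

The Beta variance bound is σ² < μ(1−μ).
Here μ(1−μ) = 0.56×0.44 = 0.2464, and 0.405 ≥ 0.2464.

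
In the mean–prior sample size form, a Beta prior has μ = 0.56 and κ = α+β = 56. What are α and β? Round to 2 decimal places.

α = μκ = 0.56×56 = 31.36 and β = (1−μ)κ = 0.44×56 = 24.64.

α = 31.36, β = 24.64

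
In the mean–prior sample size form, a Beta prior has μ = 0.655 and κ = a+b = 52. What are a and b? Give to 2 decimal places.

a = 34.06, b = 17.94

Split κ in proportion μ : (1−μ): a = 0.655·52 = 34.06, b = 52 − 34.06 = 17.94.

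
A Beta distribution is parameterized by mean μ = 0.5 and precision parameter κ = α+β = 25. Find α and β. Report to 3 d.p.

Split κ in proportion μ : (1−μ): α = 0.5·25 = 12.500, β = 25 − 12.500 = 12.500.

α = 12.500, β = 12.500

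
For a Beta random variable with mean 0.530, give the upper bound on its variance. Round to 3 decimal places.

For fixed mean μ the Beta variance is μ(1−μ)/(α+β+1), increasing as α+β decreases.
Its least upper bound (not attained) is μ(1−μ) = 0.530·0.470 = 0.249.

0.249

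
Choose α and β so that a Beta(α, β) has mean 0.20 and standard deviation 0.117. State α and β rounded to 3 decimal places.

Variance = 0.117² = 0.013689. The moment-matching identity α+β = μ(1−μ)/Var − 1 gives
α+β = 0.1600/0.013689 − 1 = 10.6882, so α = μ·10.6882 = 2.138 and β = (1−μ)·10.6882 = 8.551.

α = 2.138, β = 8.551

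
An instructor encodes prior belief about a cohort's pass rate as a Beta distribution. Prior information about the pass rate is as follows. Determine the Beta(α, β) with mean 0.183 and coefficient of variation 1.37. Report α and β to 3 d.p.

α = 0.252, β = 1.126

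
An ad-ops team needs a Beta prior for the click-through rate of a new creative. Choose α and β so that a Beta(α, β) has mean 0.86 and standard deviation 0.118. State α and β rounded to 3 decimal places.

α = 6.576, β = 1.071

First σ² = 0.013924. Setting α = μn, β = (1−μ)n with n = α+β,
μ(1−μ)/(n+1) = 0.013924 ⇒ n+1 = 0.1204/0.013924 = 8.6469 ⇒ n = 7.6469.
Hence α = 0.86×7.6469 = 6.576, β = 0.14×7.6469 = 1.071.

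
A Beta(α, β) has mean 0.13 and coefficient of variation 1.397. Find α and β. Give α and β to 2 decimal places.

α = 0.32, β = 2.11

σ = CV·μ = 1.397×0.13 = 0.18161, so σ² = 0.032982.
s+1 = μ(1−μ)/σ² = 0.1131/0.032982 = 3.4291, so s = α+β = 2.4291.
α = μs = 0.32, β = (1−μ)s = 2.11.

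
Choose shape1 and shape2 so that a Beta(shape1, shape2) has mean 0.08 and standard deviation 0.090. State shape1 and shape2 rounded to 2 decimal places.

shape1 = 0.65, shape2 = 7.44

First σ² = 0.008100. Setting shape1 = μn, shape2 = (1−μ)n with n = shape1+shape2,
μ(1−μ)/(n+1) = 0.008100 ⇒ n+1 = 0.0736/0.008100 = 9.0864 ⇒ n = 8.0864.
Hence shape1 = 0.08×8.0864 = 0.65, shape2 = 0.92×8.0864 = 7.44.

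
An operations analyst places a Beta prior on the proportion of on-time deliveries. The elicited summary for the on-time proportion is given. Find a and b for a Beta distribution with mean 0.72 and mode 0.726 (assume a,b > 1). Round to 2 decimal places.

a = 54.24, b = 21.09

Let s = a+b. Mean gives a = μs = 0.72s; mode gives (a−1)/(s−2) = 0.726.
Substituting: 0.72s − 1 = 0.726(s−2) = 0.726s − 1.452, so -0.006s = -0.452 and s = 75.3333.
Then a = 0.72×75.3333 = 54.24 and b = s−a = 21.09.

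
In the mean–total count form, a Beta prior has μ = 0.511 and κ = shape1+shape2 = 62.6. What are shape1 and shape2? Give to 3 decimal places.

shape1 = μκ = 0.511×62.6 = 31.989 and shape2 = (1−μ)κ = 0.489×62.6 = 30.611.

shape1 = 31.989, shape2 = 30.611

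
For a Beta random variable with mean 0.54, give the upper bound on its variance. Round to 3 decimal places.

0.248

Var = μ(1−μ)/(α+β+1), which approaches μ(1−μ) as α+β → 0.
So the supremum is μ(1−μ) = 0.54×0.46 = 0.248.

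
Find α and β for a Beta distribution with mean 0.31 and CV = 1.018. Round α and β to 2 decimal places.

σ = CV·μ = 1.018×0.31 = 0.31558, so σ² = 0.099591.
s+1 = μ(1−μ)/σ² = 0.2139/0.099591 = 2.1478, so s = α+β = 1.1478.
α = μs = 0.36, β = (1−μ)s = 0.79.

α = 0.36, β = 0.79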